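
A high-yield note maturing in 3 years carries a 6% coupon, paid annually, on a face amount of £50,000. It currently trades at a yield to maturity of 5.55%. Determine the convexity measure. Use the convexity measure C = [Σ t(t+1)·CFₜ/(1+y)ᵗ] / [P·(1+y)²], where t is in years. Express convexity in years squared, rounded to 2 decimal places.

9.98

With y = 0.0555:
  t   CF        PV=CF/(1+0.0555)^t    t·PV        t(t+1)·PV
  1     3,000.00     2,842.2549     2,842.2549       5,684.5097
  2     3,000.00     2,692.8042     5,385.6084      16,156.8253
  3    53,000.00    45,071.4113   135,214.2338     540,856.9350
  Σ                 50,606.4703   143,442.0971     562,698.2700
P = 50,606.4703.
Convexity = Σ t(t+1)·PV / [P·(1+y)²] = 562,698.2700 / (50,606.4703 × 1.114080) = 9.98052.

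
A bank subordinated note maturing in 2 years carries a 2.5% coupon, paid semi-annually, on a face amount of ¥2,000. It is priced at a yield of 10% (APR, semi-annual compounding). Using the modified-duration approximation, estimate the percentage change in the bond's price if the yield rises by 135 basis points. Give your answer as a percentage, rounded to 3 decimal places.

Periodic yield y = 0.05. Modified duration first:
  t   CF        PV=CF/(1+0.05)^t    t·PV
  1        25.00        23.8095        23.8095
  2        25.00        22.6757        45.3515
  3        25.00        21.5959        64.7878
  4     2,025.00     1,665.9725     6,663.8900
  Σ                  1,734.0537     6,797.8389
P = 1,734.0537; D_Mac = 3.92020 half-year periods = 1.96010 yrs; D_mod = 1.96010/(1+0.05) = 1.86676 yrs.
ΔP/P ≈ -D_mod · Δy = -1.86676 × (+0.0135) = -0.025201 = -2.5201%.

-2.520%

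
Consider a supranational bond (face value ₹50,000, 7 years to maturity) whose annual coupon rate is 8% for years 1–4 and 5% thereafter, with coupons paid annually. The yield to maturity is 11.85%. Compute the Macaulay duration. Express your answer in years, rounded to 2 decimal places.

Periodic yield y = 0.1185. Discount each cash flow and weight by its year:
  t   CF        PV=CF/(1+0.1185)^t    t·PV
  1     4,000.00     3,576.2181     3,576.2181
  2     4,000.00     3,197.3341     6,394.6681
  3     4,000.00     2,858.5910     8,575.7731
  4     4,000.00     2,555.7363    10,222.9451
  5     2,500.00     1,428.1048     7,140.5238
  6     2,500.00     1,276.8035     7,660.8212
  7    52,500.00    23,972.1720   167,805.2037
  Σ                 38,864.9598   211,376.1532
Price P = Σ PV = 38,864.9598.
Macaulay duration = Σ(t·PV) / P = 211,376.1532 / 38,864.9598 = 5.43873 years.

5.44 years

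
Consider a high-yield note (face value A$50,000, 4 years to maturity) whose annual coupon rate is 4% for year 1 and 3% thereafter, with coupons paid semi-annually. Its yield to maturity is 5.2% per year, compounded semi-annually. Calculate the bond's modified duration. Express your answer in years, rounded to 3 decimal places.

Periodic yield y = 0.026. First find Macaulay duration:
  t   CF        PV=CF/(1+0.026)^t    t·PV
  1     1,000.00       974.6589       974.6589
  2     1,000.00       949.9599     1,899.9198
  3       750.00       694.4151     2,083.2454
  4       750.00       676.8179     2,707.2715
  5       750.00       659.6665     3,298.3327
  6       750.00       642.9498     3,857.6991
  7       750.00       626.6568     4,386.5974
  8    50,750.00    41,329.2154   330,633.7230
  Σ                 46,554.3403   349,841.4478
P = 46,554.3403; Macaulay duration = 349,841.4478 / 46,554.3403 = 7.51469 half-year periods = 3.75735 years.
Modified duration = D_Mac / (1 + y) = 3.75735 / 1.026 = 3.66213 years.

3.662 years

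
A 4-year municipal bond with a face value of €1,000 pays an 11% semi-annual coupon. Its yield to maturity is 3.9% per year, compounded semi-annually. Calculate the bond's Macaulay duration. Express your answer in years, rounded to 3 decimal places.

Periodic yield y = 0.0195. Discount each cash flow and weight by its period:
  t   CF        PV=CF/(1+0.0195)^t    t·PV
  1        55.00        53.9480        53.9480
  2        55.00        52.9161       105.8323
  3        55.00        51.9040       155.7121
  4        55.00        50.9113       203.6450
  5        55.00        49.9375       249.6874
  6        55.00        48.9823       293.8939
  7        55.00        48.0454       336.3180
  8     1,055.00       903.9713     7,231.7700
  Σ                  1,260.6159     8,630.8066
Price P = Σ PV = 1,260.6159.
Macaulay duration = Σ(t·PV) / P = 8,630.8066 / 1,260.6159 = 6.84650 half-year periods.
In years: 6.84650 / 2 = 3.42325 years.

3.423 years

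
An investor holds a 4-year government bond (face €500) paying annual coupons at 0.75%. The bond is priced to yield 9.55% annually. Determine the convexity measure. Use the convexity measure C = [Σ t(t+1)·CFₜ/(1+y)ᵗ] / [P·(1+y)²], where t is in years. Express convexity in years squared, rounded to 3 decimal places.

With y = 0.0955:
  t   CF        PV=CF/(1+0.0955)^t    t·PV        t(t+1)·PV
  1         3.75         3.4231         3.4231           6.8462
  2         3.75         3.1247         6.2494          18.7481
  3         3.75         2.8523         8.5569          34.2275
  4       503.75       349.7563     1,399.0252       6,995.1258
  Σ                    359.1564     1,417.2545       7,054.9476
P = 359.1564.
Convexity = Σ t(t+1)·PV / [P·(1+y)²] = 7,054.9476 / (359.1564 × 1.200120) = 16.36762.

16.368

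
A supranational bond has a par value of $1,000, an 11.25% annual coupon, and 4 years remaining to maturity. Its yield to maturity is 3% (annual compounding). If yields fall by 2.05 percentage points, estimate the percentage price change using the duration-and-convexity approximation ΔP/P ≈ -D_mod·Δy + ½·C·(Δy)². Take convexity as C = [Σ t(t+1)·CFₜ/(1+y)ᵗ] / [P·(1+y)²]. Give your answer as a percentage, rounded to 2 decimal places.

+7.31%

With y = 0.03:
  t   CF        PV=CF/(1+0.03)^t    t·PV        t(t+1)·PV
  1       112.50       109.2233       109.2233         218.4466
  2       112.50       106.0420       212.0841         636.2522
  3       112.50       102.9534       308.8603       1,235.4412
  4     1,112.50       988.4418     3,953.7674      19,768.8368
  Σ                  1,306.6606     4,583.9351      21,858.9769
P = 1,306.6606; D_Mac = 3.50813 yrs; D_mod = 3.40595 yrs; C = 15.76858.
Duration effect: -3.40595 × (-0.0205) = +0.069822
Convexity effect: 0.5 × 15.76858 × (-0.0205)² = +0.0033134
ΔP/P ≈ +0.069822 + 0.0033134 = +0.073135 = +7.3135%.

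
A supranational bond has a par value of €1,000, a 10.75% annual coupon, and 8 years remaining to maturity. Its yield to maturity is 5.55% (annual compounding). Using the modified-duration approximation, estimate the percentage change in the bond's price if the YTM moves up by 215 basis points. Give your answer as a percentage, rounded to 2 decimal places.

-12.35%

Periodic yield y = 0.0555. Modified duration first:
  t   CF        PV=CF/(1+0.0555)^t    t·PV
  1       107.50       101.8475       101.8475
  2       107.50        96.4922       192.9843
  3       107.50        91.4184       274.2553
  4       107.50        86.6115       346.4460
  5       107.50        82.0573       410.2866
  6       107.50        77.7426       466.4556
  7       107.50        73.6548       515.5833
  8     1,107.50       718.9155     5,751.3238
  Σ                  1,328.7397     8,059.1823
P = 1,328.7397; D_Mac = 6.06528 yrs; D_mod = 6.06528/(1+0.0555) = 5.74636 yrs.
ΔP/P ≈ -D_mod · Δy = -5.74636 × (+0.0215) = -0.123547 = -12.3547%.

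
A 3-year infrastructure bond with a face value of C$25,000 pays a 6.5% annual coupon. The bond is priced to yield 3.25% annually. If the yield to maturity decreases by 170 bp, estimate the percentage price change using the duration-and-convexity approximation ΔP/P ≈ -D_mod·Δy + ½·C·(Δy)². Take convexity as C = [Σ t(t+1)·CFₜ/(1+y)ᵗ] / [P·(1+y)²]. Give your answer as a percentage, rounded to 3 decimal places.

+4.808%

With y = 0.0325:
  t   CF        PV=CF/(1+0.0325)^t    t·PV        t(t+1)·PV
  1     1,625.00     1,573.8499     1,573.8499       3,147.6998
  2     1,625.00     1,524.3098     3,048.6196       9,145.8589
  3    26,625.00    24,189.0847    72,567.2541     290,269.0165
  Σ                 27,287.2444    77,189.7236     302,562.5752
P = 27,287.2444; D_Mac = 2.82878 yrs; D_mod = 2.73974 yrs; C = 10.40101.
Duration effect: -2.73974 × (-0.017) = +0.046576
Convexity effect: 0.5 × 10.40101 × (-0.017)² = +0.0015029
ΔP/P ≈ +0.046576 + 0.0015029 = +0.048079 = +4.8079%.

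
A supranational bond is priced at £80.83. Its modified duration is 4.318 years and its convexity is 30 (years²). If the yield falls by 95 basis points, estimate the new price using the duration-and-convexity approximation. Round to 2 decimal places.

£84.26

Duration effect: -D_mod·Δy = -4.318 × (-0.0095) = +0.041021
Convexity effect: ½·C·(Δy)² = 0.5 × 30 × (-0.0095)² = +0.00135375
ΔP/P ≈ +0.041021 + 0.00135375 = +0.04237475
New price ≈ 80.83 × (1 + 0.04237475) = 84.2551510425.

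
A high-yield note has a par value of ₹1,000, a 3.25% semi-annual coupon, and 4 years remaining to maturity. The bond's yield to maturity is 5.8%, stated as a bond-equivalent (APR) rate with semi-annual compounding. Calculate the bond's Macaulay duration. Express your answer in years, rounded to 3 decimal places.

Periodic yield y = 0.029. Discount each cash flow and weight by its period:
  t   CF        PV=CF/(1+0.029)^t    t·PV
  1        16.25        15.7920        15.7920
  2        16.25        15.3470        30.6939
  3        16.25        14.9144        44.7433
  4        16.25        14.4941        57.9765
  5        16.25        14.0856        70.4282
  6        16.25        13.6887        82.1320
  7        16.25        13.3029        93.1202
  8     1,016.25       808.4954     6,467.9633
  Σ                    910.1202     6,862.8495
Price P = Σ PV = 910.1202.
Macaulay duration = Σ(t·PV) / P = 6,862.8495 / 910.1202 = 7.54060 half-year periods.
In years: 7.54060 / 2 = 3.77030 years.

3.770 years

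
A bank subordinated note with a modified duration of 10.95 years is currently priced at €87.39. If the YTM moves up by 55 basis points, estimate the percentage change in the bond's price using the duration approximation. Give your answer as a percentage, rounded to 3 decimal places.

Duration approximation: ΔP/P ≈ -D_mod · Δy = -10.95 × (+0.0055) = -0.060225.
As a percentage: -6.0225%.

-6.023%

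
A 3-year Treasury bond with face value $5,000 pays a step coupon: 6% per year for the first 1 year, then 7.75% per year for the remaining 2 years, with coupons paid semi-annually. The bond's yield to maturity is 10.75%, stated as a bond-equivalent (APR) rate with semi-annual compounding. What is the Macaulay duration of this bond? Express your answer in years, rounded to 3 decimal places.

2.757 years

Periodic yield y = 0.05375. Discount each cash flow and weight by its period:
  t   CF        PV=CF/(1+0.05375)^t    t·PV
  1       150.00       142.3488       142.3488
  2       150.00       135.0878       270.1756
  3       193.75       165.5880       496.7641
  4       193.75       157.1417       628.5667
  5       193.75       149.1261       745.6307
  6     5,193.75     3,793.6348    22,761.8085
  Σ                  4,542.9271    25,045.2943
Price P = Σ PV = 4,542.9271.
Macaulay duration = Σ(t·PV) / P = 25,045.2943 / 4,542.9271 = 5.51303 half-year periods.
In years: 5.51303 / 2 = 2.75652 years.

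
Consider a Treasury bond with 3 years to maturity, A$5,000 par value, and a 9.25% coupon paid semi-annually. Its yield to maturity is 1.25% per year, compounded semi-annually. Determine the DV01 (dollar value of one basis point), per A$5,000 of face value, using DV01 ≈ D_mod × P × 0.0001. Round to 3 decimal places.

A$1.671

Periodic yield y = 0.00625.
  t   CF        PV=CF/(1+0.00625)^t    t·PV
  1       231.25       229.8137       229.8137
  2       231.25       228.3863       456.7725
  3       231.25       226.9677       680.9031
  4       231.25       225.5580       902.2319
  5       231.25       224.1570     1,120.7849
  6     5,231.25     5,039.2989    30,235.7931
  Σ                  6,174.1814    33,626.2992
P = 6,174.1814; D_Mac = 5.44628 half-year periods = 2.72314 yrs; D_mod = 2.70622 yrs.
DV01 ≈ 2.70622 × 6,174.1814 × 0.0001 = 1.670872.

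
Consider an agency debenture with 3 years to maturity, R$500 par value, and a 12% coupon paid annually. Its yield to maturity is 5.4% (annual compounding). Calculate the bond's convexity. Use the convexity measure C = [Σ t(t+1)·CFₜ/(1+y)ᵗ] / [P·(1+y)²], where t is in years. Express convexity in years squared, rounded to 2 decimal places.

9.44

With y = 0.054:
  t   CF        PV=CF/(1+0.054)^t    t·PV        t(t+1)·PV
  1        60.00        56.9260        56.9260         113.8520
  2        60.00        54.0095       108.0190         324.0569
  3       560.00       478.2624     1,434.7871       5,739.1482
  Σ                    589.1978     1,599.7320       6,177.0571
P = 589.1978.
Convexity = Σ t(t+1)·PV / [P·(1+y)²] = 6,177.0571 / (589.1978 × 1.110916) = 9.43712.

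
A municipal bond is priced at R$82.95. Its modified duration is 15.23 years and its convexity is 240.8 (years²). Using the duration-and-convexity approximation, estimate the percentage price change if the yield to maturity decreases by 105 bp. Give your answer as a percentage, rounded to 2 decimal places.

Duration effect: -D_mod·Δy = -15.23 × (-0.0105) = +0.159915
Convexity effect: ½·C·(Δy)² = 0.5 × 240.8 × (-0.0105)² = +0.0132741
ΔP/P ≈ +0.159915 + 0.0132741 = +0.1731891
= +17.31891%.

+17.32%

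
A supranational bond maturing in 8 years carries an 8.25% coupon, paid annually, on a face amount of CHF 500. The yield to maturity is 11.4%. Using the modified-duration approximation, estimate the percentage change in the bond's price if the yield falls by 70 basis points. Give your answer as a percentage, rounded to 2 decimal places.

Periodic yield y = 0.114. Modified duration first:
  t   CF        PV=CF/(1+0.114)^t    t·PV
  1        41.25        37.0287        37.0287
  2        41.25        33.2394        66.4789
  3        41.25        29.8379        89.5137
  4        41.25        26.7845       107.1379
  5        41.25        24.0435       120.2176
  6        41.25        21.5830       129.4983
  7        41.25        19.3744       135.6206
  8       541.25       228.2004     1,825.6031
  Σ                    420.0919     2,511.0988
P = 420.0919; D_Mac = 5.97750 yrs; D_mod = 5.97750/(1+0.114) = 5.36580 yrs.
ΔP/P ≈ -D_mod · Δy = -5.36580 × (-0.007) = +0.037561 = +3.7561%.

+3.76%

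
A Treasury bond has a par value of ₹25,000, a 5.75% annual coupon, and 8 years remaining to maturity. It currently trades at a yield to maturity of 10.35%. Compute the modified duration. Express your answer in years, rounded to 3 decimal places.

Periodic yield y = 0.1035. First find Macaulay duration:
  t   CF        PV=CF/(1+0.1035)^t    t·PV
  1     1,437.50     1,302.6733     1,302.6733
  2     1,437.50     1,180.4924     2,360.9847
  3     1,437.50     1,069.7710     3,209.3131
  4     1,437.50       969.4346     3,877.7383
  5     1,437.50       878.5089     4,392.5445
  6     1,437.50       796.1114     4,776.6682
  7     1,437.50       721.4421     5,050.0948
  8    26,437.50    12,023.7984    96,190.3869
  Σ                 18,942.2320   121,160.4039
P = 18,942.2320; Macaulay duration = 121,160.4039 / 18,942.2320 = 6.39631 years.
Modified duration = D_Mac / (1 + y) = 6.39631 / 1.1035 = 5.79638 years.

5.796 years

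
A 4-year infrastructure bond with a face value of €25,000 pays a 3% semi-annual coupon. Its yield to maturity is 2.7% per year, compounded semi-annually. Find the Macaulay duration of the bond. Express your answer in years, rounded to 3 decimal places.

Periodic yield y = 0.0135. Discount each cash flow and weight by its period:
  t   CF        PV=CF/(1+0.0135)^t    t·PV
  1       375.00       370.0049       370.0049
  2       375.00       365.0764       730.1528
  3       375.00       360.2135     1,080.6406
  4       375.00       355.4154     1,421.6616
  5       375.00       350.6812     1,753.4061
  6       375.00       346.0101     2,076.0605
  7       375.00       341.4012     2,389.8081
  8    25,375.00    22,793.7629   182,350.1033
  Σ                 25,282.5656   192,171.8379
Price P = Σ PV = 25,282.5656.
Macaulay duration = Σ(t·PV) / P = 192,171.8379 / 25,282.5656 = 7.60096 half-year periods.
In years: 7.60096 / 2 = 3.80048 years.

3.800 years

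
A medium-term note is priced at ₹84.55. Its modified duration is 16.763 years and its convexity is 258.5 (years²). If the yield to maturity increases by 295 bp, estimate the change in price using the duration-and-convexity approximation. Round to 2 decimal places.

-₹32.30

Duration effect: -D_mod·Δy = -16.763 × (+0.0295) = -0.4945085
Convexity effect: ½·C·(Δy)² = 0.5 × 258.5 × (0.0295)² = +0.1124798125
ΔP/P ≈ -0.4945085 + 0.1124798125 = -0.3820286875
ΔP ≈ 84.55 × (-0.3820286875) = -32.300525528125.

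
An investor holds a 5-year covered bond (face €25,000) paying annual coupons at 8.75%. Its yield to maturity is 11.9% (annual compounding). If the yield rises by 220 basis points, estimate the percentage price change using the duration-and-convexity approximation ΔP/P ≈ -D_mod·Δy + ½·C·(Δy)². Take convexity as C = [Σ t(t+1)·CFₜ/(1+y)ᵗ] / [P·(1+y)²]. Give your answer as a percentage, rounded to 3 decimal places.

With y = 0.119:
  t   CF        PV=CF/(1+0.119)^t    t·PV        t(t+1)·PV
  1     2,187.50     1,954.8704     1,954.8704       3,909.7408
  2     2,187.50     1,746.9798     3,493.9596      10,481.8789
  3     2,187.50     1,561.1973     4,683.5920      18,734.3681
  4     2,187.50     1,395.1719     5,580.6875      27,903.4377
  5    27,187.50    15,495.9727    77,479.8633     464,879.1800
  Σ                 22,154.1921    93,192.9729     525,908.6055
P = 22,154.1921; D_Mac = 4.20656 yrs; D_mod = 3.75921 yrs; C = 18.95807.
Duration effect: -3.75921 × (+0.022) = -0.082703
Convexity effect: 0.5 × 18.95807 × (0.022)² = +0.0045879
ΔP/P ≈ -0.082703 + 0.0045879 = -0.078115 = -7.8115%.

-7.811%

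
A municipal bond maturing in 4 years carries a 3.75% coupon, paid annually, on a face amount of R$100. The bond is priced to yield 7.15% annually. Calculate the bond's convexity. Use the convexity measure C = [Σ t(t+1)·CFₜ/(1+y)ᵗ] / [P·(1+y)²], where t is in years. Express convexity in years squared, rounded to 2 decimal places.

16.11

With y = 0.0715:
  t   CF        PV=CF/(1+0.0715)^t    t·PV        t(t+1)·PV
  1         3.75         3.4998         3.4998           6.9995
  2         3.75         3.2662         6.5325          19.5974
  3         3.75         3.0483         9.1448          36.5794
  4       103.75        78.7081       314.8324       1,574.1619
  Σ                     88.5224       334.0094       1,637.3382
P = 88.5224.
Convexity = Σ t(t+1)·PV / [P·(1+y)²] = 1,637.3382 / (88.5224 × 1.148112) = 16.11020.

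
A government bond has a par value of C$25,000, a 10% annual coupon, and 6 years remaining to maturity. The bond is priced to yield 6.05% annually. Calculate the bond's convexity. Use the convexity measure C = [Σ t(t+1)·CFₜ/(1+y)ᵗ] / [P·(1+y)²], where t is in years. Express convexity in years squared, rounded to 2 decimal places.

With y = 0.0605:
  t   CF        PV=CF/(1+0.0605)^t    t·PV        t(t+1)·PV
  1     2,500.00     2,357.3786     2,357.3786       4,714.7572
  2     2,500.00     2,222.8935     4,445.7871      13,337.3612
  3     2,500.00     2,096.0807     6,288.2420      25,152.9679
  4     2,500.00     1,976.5023     7,906.0091      39,530.0454
  5     2,500.00     1,863.7457     9,318.7283      55,912.3697
  6    27,500.00    19,331.6381   115,989.8287     811,928.8010
  Σ                 29,848.2388   146,305.9737     950,576.3024
P = 29,848.2388.
Convexity = Σ t(t+1)·PV / [P·(1+y)²] = 950,576.3024 / (29,848.2388 × 1.124660) = 28.31698.

28.32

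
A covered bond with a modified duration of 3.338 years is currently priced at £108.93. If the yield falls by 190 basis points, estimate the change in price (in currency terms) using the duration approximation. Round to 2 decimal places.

Duration approximation: ΔP/P ≈ -D_mod · Δy = -3.338 × (-0.019) = +0.063422.
ΔP ≈ 108.93 × (+0.063422) = +6.90855846.

+£6.91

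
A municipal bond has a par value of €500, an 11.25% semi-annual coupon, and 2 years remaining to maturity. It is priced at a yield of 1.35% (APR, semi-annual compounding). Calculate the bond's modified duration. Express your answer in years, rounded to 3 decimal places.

Periodic yield y = 0.00675. First find Macaulay duration:
  t   CF        PV=CF/(1+0.00675)^t    t·PV
  1       28.125        27.9364        27.9364
  2       28.125        27.7491        55.4982
  3       28.125        27.5631        82.6892
  4      528.125       514.1030     2,056.4122
  Σ                    597.3517     2,222.5361
P = 597.3517; Macaulay duration = 2,222.5361 / 597.3517 = 3.72065 half-year periods = 1.86032 years.
Modified duration = D_Mac / (1 + y) = 1.86032 / 1.00675 = 1.84785 years.

1.848 years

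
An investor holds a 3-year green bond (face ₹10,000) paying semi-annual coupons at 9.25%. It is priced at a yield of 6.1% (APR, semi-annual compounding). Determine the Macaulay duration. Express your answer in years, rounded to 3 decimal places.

Periodic yield y = 0.0305. Discount each cash flow and weight by its period:
  t   CF        PV=CF/(1+0.0305)^t    t·PV
  1       462.50       448.8113       448.8113
  2       462.50       435.5277       871.0553
  3       462.50       422.6372     1,267.9117
  4       462.50       410.1283     1,640.5133
  5       462.50       397.9896     1,989.9482
  6    10,462.50     8,736.7014    52,420.2086
  Σ                 10,851.7955    58,638.4483
Price P = Σ PV = 10,851.7955.
Macaulay duration = Σ(t·PV) / P = 58,638.4483 / 10,851.7955 = 5.40357 half-year periods.
In years: 5.40357 / 2 = 2.70179 years.

2.702 years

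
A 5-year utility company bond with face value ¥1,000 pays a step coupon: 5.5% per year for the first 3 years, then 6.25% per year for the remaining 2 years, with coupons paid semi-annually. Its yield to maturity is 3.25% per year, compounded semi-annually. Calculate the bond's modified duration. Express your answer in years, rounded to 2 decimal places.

4.40 years

Periodic yield y = 0.01625. First find Macaulay duration:
  t   CF        PV=CF/(1+0.01625)^t    t·PV
  1        27.50        27.0603        27.0603
  2        27.50        26.6276        53.2551
  3        27.50        26.2018        78.6054
  4        27.50        25.7828       103.1313
  5        27.50        25.3706       126.8528
  6        27.50        24.9649       149.7892
  7        31.25        27.9155       195.4088
  8        31.25        27.4692       219.7534
  9        31.25        27.0299       243.2694
  10    1,031.25       877.7248     8,777.2481
  Σ                  1,116.1473     9,974.3738
P = 1,116.1473; Macaulay duration = 9,974.3738 / 1,116.1473 = 8.93643 half-year periods = 4.46822 years.
Modified duration = D_Mac / (1 + y) = 4.46822 / 1.01625 = 4.39677 years.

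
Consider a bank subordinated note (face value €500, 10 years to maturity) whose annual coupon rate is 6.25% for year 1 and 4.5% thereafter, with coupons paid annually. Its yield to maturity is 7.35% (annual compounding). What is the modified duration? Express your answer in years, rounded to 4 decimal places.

Periodic yield y = 0.0735. First find Macaulay duration:
  t   CF        PV=CF/(1+0.0735)^t    t·PV
  1        31.25        29.1104        29.1104
  2        22.50        19.5244        39.0489
  3        22.50        18.1876        54.5629
  4        22.50        16.9424        67.7695
  5        22.50        15.7824        78.9119
  6        22.50        14.7018        88.2107
  7        22.50        13.6952        95.8664
  8        22.50        12.7575       102.0601
  9        22.50        11.8840       106.9564
  10      522.50       257.0785     2,570.7853
  Σ                    409.6643     3,233.2824
P = 409.6643; Macaulay duration = 3,233.2824 / 409.6643 = 7.89252 years.
Modified duration = D_Mac / (1 + y) = 7.89252 / 1.0735 = 7.35214 years.

7.3521 years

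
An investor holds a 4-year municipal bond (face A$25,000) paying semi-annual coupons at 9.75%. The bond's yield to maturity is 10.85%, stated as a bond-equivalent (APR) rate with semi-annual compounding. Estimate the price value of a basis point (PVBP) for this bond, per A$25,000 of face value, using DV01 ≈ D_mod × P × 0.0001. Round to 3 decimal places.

A$7.767

Periodic yield y = 0.05425.
  t   CF        PV=CF/(1+0.05425)^t    t·PV
  1     1,218.75     1,156.0351     1,156.0351
  2     1,218.75     1,096.5474     2,193.0948
  3     1,218.75     1,040.1208     3,120.3625
  4     1,218.75       986.5979     3,946.3916
  5     1,218.75       935.8292     4,679.1459
  6     1,218.75       887.6729     5,326.0375
  7     1,218.75       841.9947     5,893.9629
  8    26,218.75    17,181.5803   137,452.6420
  Σ                 24,126.3783   163,767.6724
P = 24,126.3783; D_Mac = 6.78791 half-year periods = 3.39395 yrs; D_mod = 3.21931 yrs.
DV01 ≈ 3.21931 × 24,126.3783 × 0.0001 = 7.767023.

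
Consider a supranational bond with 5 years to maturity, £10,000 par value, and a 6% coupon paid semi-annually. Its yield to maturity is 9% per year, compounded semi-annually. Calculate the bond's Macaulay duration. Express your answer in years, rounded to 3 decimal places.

4.345 years

Periodic yield y = 0.045. Discount each cash flow and weight by its period:
  t   CF        PV=CF/(1+0.045)^t    t·PV
  1       300.00       287.0813       287.0813
  2       300.00       274.7190       549.4380
  3       300.00       262.8890       788.6669
  4       300.00       251.5684     1,006.2736
  5       300.00       240.7353     1,203.6766
  6       300.00       230.3687     1,382.2123
  7       300.00       220.4485     1,543.1398
  8       300.00       210.9555     1,687.6443
  9       300.00       201.8713     1,816.8420
  10   10,300.00     6,632.4551    66,324.5512
  Σ                  8,813.0923    76,589.5260
Price P = Σ PV = 8,813.0923.
Macaulay duration = Σ(t·PV) / P = 76,589.5260 / 8,813.0923 = 8.69043 half-year periods.
In years: 8.69043 / 2 = 4.34521 years.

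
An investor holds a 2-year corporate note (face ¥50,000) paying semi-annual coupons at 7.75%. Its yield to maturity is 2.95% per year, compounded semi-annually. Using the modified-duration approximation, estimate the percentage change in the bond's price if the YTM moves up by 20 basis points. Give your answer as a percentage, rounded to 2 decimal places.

Periodic yield y = 0.01475. Modified duration first:
  t   CF        PV=CF/(1+0.01475)^t    t·PV
  1     1,937.50     1,909.3373     1,909.3373
  2     1,937.50     1,881.5839     3,763.1678
  3     1,937.50     1,854.2340     5,562.7019
  4    51,937.50    48,982.9347   195,931.7387
  Σ                 54,628.0898   207,166.9457
P = 54,628.0898; D_Mac = 3.79232 half-year periods = 1.89616 yrs; D_mod = 1.89616/(1+0.01475) = 1.86860 yrs.
ΔP/P ≈ -D_mod · Δy = -1.86860 × (+0.002) = -0.003737 = -0.3737%.

-0.37%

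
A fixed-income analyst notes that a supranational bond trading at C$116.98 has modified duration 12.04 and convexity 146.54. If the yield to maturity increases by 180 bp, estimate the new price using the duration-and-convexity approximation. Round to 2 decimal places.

C$94.41

Duration effect: -D_mod·Δy = -12.04 × (+0.018) = -0.216720
Convexity effect: ½·C·(Δy)² = 0.5 × 146.54 × (0.018)² = +0.02373948
ΔP/P ≈ -0.216720 + 0.02373948 = -0.19298052
New price ≈ 116.98 × (1 - 0.19298052) = 94.4051387704.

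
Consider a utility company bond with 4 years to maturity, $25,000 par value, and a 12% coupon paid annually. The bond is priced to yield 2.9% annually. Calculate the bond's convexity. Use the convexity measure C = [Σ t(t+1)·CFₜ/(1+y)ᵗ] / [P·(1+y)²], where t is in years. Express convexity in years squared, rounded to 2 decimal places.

With y = 0.029:
  t   CF        PV=CF/(1+0.029)^t    t·PV        t(t+1)·PV
  1     3,000.00     2,915.4519     2,915.4519       5,830.9038
  2     3,000.00     2,833.2866     5,666.5732      16,999.7195
  3     3,000.00     2,753.4369     8,260.3107      33,041.2430
  4    28,000.00    24,974.4845    99,897.9379     499,489.6895
  Σ                 33,476.6599   116,740.2737     555,361.5558
P = 33,476.6599.
Convexity = Σ t(t+1)·PV / [P·(1+y)²] = 555,361.5558 / (33,476.6599 × 1.058841) = 15.66762.

15.67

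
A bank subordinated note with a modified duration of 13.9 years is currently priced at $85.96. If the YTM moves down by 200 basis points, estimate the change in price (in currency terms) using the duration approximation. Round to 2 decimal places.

Duration approximation: ΔP/P ≈ -D_mod · Δy = -13.9 × (-0.02) = +0.278000.
ΔP ≈ 85.96 × (+0.278000) = +23.89688.

+$23.90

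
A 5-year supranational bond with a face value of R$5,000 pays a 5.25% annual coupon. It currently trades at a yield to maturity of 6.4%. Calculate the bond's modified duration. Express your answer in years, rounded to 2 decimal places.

Periodic yield y = 0.064. First find Macaulay duration:
  t   CF        PV=CF/(1+0.064)^t    t·PV
  1       262.50       246.7105       246.7105
  2       262.50       231.8708       463.7416
  3       262.50       217.9237       653.7710
  4       262.50       204.8155       819.2620
  5     5,262.50     3,859.0817    19,295.4083
  Σ                  4,760.4022    21,478.8934
P = 4,760.4022; Macaulay duration = 21,478.8934 / 4,760.4022 = 4.51199 years.
Modified duration = D_Mac / (1 + y) = 4.51199 / 1.064 = 4.24059 years.

4.24 years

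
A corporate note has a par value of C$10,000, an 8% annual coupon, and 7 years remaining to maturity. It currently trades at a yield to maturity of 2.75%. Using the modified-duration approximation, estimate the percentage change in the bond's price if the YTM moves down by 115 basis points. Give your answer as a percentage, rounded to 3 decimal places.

Periodic yield y = 0.0275. Modified duration first:
  t   CF        PV=CF/(1+0.0275)^t    t·PV
  1       800.00       778.5888       778.5888
  2       800.00       757.7507     1,515.5013
  3       800.00       737.4702     2,212.4107
  4       800.00       717.7326     2,870.9303
  5       800.00       698.5232     3,492.6160
  6       800.00       679.8279     4,078.9676
  7    10,800.00     8,932.0458    62,524.3207
  Σ                 13,301.9392    77,473.3354
P = 13,301.9392; D_Mac = 5.82421 yrs; D_mod = 5.82421/(1+0.0275) = 5.66833 yrs.
ΔP/P ≈ -D_mod · Δy = -5.66833 × (-0.0115) = +0.065186 = +6.5186%.

+6.519%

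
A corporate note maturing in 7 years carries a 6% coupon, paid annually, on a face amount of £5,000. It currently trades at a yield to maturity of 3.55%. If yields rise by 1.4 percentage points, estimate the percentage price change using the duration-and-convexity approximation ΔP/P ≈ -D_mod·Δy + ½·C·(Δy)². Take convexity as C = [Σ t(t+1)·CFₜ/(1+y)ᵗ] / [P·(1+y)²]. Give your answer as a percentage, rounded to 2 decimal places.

-7.70%

With y = 0.0355:
  t   CF        PV=CF/(1+0.0355)^t    t·PV        t(t+1)·PV
  1       300.00       289.7151       289.7151         579.4302
  2       300.00       279.7828       559.5656       1,678.6969
  3       300.00       270.1910       810.5731       3,242.2925
  4       300.00       260.9281     1,043.7124       5,218.5619
  5       300.00       251.9827     1,259.9135       7,559.4812
  6       300.00       243.3440     1,460.0640      10,220.4478
  7     5,300.00     4,151.6922    29,061.8453     232,494.7626
  Σ                  5,747.6360    34,485.3891     260,993.6732
P = 5,747.6360; D_Mac = 5.99993 yrs; D_mod = 5.79423 yrs; C = 42.34874.
Duration effect: -5.79423 × (+0.014) = -0.081119
Convexity effect: 0.5 × 42.34874 × (0.014)² = +0.0041502
ΔP/P ≈ -0.081119 + 0.0041502 = -0.076969 = -7.6969%.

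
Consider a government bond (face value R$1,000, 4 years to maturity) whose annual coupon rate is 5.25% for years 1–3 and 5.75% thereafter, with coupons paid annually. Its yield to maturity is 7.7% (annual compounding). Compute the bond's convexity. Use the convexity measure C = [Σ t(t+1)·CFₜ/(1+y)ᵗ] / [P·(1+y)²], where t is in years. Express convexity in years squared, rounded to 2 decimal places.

With y = 0.077:
  t   CF        PV=CF/(1+0.077)^t    t·PV        t(t+1)·PV
  1        52.50        48.7465        48.7465          97.4930
  2        52.50        45.2614        90.5228         271.5683
  3        52.50        42.0254       126.0763         504.3052
  4     1,057.50       785.9910     3,143.9639      15,719.8196
  Σ                    922.0243     3,409.3095      16,593.1862
P = 922.0243.
Convexity = Σ t(t+1)·PV / [P·(1+y)²] = 16,593.1862 / (922.0243 × 1.159929) = 15.51515.

15.52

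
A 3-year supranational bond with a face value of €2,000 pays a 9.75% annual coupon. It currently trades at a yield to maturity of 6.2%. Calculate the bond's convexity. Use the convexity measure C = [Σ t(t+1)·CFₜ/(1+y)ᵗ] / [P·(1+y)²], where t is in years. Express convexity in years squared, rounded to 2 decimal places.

With y = 0.062:
  t   CF        PV=CF/(1+0.062)^t    t·PV        t(t+1)·PV
  1       195.00       183.6158       183.6158         367.2316
  2       195.00       172.8963       345.7925       1,037.3775
  3     2,195.00     1,832.5717     5,497.7151      21,990.8603
  Σ                  2,189.0838     6,027.1234      23,395.4695
P = 2,189.0838.
Convexity = Σ t(t+1)·PV / [P·(1+y)²] = 23,395.4695 / (2,189.0838 × 1.127844) = 9.47590.

9.48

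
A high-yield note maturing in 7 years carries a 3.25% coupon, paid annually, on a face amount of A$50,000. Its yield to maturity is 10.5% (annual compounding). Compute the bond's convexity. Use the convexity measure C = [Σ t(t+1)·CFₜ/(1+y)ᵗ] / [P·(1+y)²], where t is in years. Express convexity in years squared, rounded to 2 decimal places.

38.93

With y = 0.105:
  t   CF        PV=CF/(1+0.105)^t    t·PV        t(t+1)·PV
  1     1,625.00     1,470.5882     1,470.5882       2,941.1765
  2     1,625.00     1,330.8491     2,661.6982       7,985.0945
  3     1,625.00     1,204.3883     3,613.1649      14,452.6597
  4     1,625.00     1,089.9442     4,359.7767      21,798.8834
  5     1,625.00       986.3748     4,931.8741      29,591.2445
  6     1,625.00       892.6469     5,355.8814      37,491.1695
  7    51,625.00    25,663.9865   179,647.9057   1,437,183.2452
  Σ                 32,638.7780   202,040.8891   1,551,443.4732
P = 32,638.7780.
Convexity = Σ t(t+1)·PV / [P·(1+y)²] = 1,551,443.4732 / (32,638.7780 × 1.221025) = 38.92938.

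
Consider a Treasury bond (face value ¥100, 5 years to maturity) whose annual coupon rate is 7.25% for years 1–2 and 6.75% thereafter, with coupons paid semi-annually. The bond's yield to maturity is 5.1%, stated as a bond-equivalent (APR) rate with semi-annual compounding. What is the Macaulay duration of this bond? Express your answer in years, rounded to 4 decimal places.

Periodic yield y = 0.0255. Discount each cash flow and weight by its period:
  t   CF        PV=CF/(1+0.0255)^t    t·PV
  1        3.625         3.5349         3.5349
  2        3.625         3.4470         6.8939
  3        3.625         3.3613        10.0838
  4        3.625         3.2777        13.1107
  5        3.375         2.9757        14.8787
  6        3.375         2.9017        17.4105
  7        3.375         2.8296        19.8072
  8        3.375         2.7592        22.0739
  9        3.375         2.6906        24.2156
  10     103.375        80.3635       803.6351
  Σ                    108.1412       935.6441
Price P = Σ PV = 108.1412.
Macaulay duration = Σ(t·PV) / P = 935.6441 / 108.1412 = 8.65206 half-year periods.
In years: 8.65206 / 2 = 4.32603 years.

4.3260 years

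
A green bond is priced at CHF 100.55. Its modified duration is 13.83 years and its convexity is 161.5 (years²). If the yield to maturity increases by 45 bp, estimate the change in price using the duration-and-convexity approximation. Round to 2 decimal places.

Duration effect: -D_mod·Δy = -13.83 × (+0.0045) = -0.062235
Convexity effect: ½·C·(Δy)² = 0.5 × 161.5 × (0.0045)² = +0.0016351875
ΔP/P ≈ -0.062235 + 0.0016351875 = -0.0605998125
ΔP ≈ 100.55 × (-0.0605998125) = -6.093311146875.

-CHF 6.09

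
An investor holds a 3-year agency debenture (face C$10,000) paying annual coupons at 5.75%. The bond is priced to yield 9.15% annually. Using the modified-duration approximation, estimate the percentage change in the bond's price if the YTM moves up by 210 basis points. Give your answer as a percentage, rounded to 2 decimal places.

-5.45%

Periodic yield y = 0.0915. Modified duration first:
  t   CF        PV=CF/(1+0.0915)^t    t·PV
  1       575.00       526.7980       526.7980
  2       575.00       482.6367       965.2734
  3    10,575.00     8,132.2207    24,396.6621
  Σ                  9,141.6554    25,888.7335
P = 9,141.6554; D_Mac = 2.83195 yrs; D_mod = 2.83195/(1+0.0915) = 2.59455 yrs.
ΔP/P ≈ -D_mod · Δy = -2.59455 × (+0.021) = -0.054486 = -5.4486%.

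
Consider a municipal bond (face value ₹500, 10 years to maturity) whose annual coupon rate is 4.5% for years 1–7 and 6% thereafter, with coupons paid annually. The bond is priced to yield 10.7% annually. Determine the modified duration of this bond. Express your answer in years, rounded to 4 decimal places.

7.0154 years

Periodic yield y = 0.107. First find Macaulay duration:
  t   CF        PV=CF/(1+0.107)^t    t·PV
  1        22.50        20.3252        20.3252
  2        22.50        18.3606        36.7212
  3        22.50        16.5859        49.7578
  4        22.50        14.9828        59.9311
  5        22.50        13.5346        67.6728
  6        22.50        12.2263        73.3581
  7        22.50        11.0446        77.3121
  8        30.00        13.3027       106.4217
  9        30.00        12.0169       108.1522
  10      530.00       191.7784     1,917.7839
  Σ                    324.1580     2,517.4360
P = 324.1580; Macaulay duration = 2,517.4360 / 324.1580 = 7.76608 years.
Modified duration = D_Mac / (1 + y) = 7.76608 / 1.107 = 7.01543 years.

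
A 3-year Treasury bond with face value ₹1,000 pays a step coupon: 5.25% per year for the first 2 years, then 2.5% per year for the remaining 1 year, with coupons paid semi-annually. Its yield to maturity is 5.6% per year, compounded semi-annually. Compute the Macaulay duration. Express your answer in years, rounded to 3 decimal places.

2.815 years

Periodic yield y = 0.028. Discount each cash flow and weight by its period:
  t   CF        PV=CF/(1+0.028)^t    t·PV
  1        26.25        25.5350        25.5350
  2        26.25        24.8395        49.6790
  3        26.25        24.1630        72.4889
  4        26.25        23.5048        94.0193
  5        12.50        10.8879        54.4395
  6     1,012.50       857.8994     5,147.3962
  Σ                    966.8296     5,443.5579
Price P = Σ PV = 966.8296.
Macaulay duration = Σ(t·PV) / P = 5,443.5579 / 966.8296 = 5.63032 half-year periods.
In years: 5.63032 / 2 = 2.81516 years.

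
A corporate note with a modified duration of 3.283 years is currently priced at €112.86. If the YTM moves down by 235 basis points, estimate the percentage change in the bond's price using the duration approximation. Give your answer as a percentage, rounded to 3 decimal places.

+7.715%

Duration approximation: ΔP/P ≈ -D_mod · Δy = -3.283 × (-0.0235) = +0.0771505.
As a percentage: +7.71505%.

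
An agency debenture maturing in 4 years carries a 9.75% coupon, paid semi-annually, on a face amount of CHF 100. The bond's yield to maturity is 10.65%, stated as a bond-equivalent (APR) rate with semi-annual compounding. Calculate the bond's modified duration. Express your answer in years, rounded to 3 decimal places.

Periodic yield y = 0.05325. First find Macaulay duration:
  t   CF        PV=CF/(1+0.05325)^t    t·PV
  1        4.875         4.6285         4.6285
  2        4.875         4.3945         8.7890
  3        4.875         4.1723        12.5170
  4        4.875         3.9614        15.8456
  5        4.875         3.7611        18.8056
  6        4.875         3.5710        21.4258
  7        4.875         3.3904        23.7330
  8      104.875        69.2501       554.0006
  Σ                     97.1294       659.7452
P = 97.1294; Macaulay duration = 659.7452 / 97.1294 = 6.79244 half-year periods = 3.39622 years.
Modified duration = D_Mac / (1 + y) = 3.39622 / 1.05325 = 3.22451 years.

3.225 years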